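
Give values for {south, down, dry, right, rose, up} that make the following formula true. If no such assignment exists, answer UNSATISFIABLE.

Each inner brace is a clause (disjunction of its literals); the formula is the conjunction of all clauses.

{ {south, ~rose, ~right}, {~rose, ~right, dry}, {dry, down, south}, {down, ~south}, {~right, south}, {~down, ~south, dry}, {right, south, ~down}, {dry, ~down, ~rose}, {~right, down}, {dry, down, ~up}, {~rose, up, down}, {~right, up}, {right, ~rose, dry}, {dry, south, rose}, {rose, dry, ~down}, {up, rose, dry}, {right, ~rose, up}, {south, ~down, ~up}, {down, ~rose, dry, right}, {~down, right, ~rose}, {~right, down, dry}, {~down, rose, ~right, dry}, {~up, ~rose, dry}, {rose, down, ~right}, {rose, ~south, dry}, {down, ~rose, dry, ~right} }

south ↦ 0,  down ↦ 0,  dry ↦ 1,  right ↦ 0,  rose ↦ 0,  up ↦ 1

Suppose down = 0.
From the singleton clause (~south), south = 0.
From the singleton clause (dry), dry = 1.
From the singleton clause (~right), right = 0.
Suppose rose = 0.
All clauses hold; up can take either value.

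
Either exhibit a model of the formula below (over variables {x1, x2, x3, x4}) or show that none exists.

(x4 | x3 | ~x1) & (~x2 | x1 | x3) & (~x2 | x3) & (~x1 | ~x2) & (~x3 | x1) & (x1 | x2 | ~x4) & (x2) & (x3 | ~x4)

UNSATISFIABLE

Unit clause (x2) forces x2 = 1.
Unit clause (x3) forces x3 = 1.
Unit clause (~x1) forces x1 = 0.
But (x1) is also a unit clause — contradiction.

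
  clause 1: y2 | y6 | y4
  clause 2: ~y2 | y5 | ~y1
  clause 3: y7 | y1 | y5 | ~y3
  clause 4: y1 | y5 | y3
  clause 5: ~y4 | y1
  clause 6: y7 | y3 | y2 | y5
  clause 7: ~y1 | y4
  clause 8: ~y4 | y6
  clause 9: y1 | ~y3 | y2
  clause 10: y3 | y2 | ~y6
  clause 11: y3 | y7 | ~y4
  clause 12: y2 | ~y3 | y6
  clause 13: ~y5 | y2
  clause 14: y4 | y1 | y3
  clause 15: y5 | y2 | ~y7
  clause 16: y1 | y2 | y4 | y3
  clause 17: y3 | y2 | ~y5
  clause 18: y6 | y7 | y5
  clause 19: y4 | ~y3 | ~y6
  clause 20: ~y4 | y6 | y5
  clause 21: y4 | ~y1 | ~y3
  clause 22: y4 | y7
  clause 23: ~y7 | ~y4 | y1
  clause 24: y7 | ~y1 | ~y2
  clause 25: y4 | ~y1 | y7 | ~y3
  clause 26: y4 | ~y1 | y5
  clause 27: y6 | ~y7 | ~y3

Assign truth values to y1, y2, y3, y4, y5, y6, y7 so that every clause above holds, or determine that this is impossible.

y1 ↦ 1, y2 ↦ 1, y3 ↦ 1, y4 ↦ 1, y5 ↦ 1, y6 ↦ 1, y7 ↦ 1

Case y4 = 1:
The clause (y1) is unit, so y1 = 1.
The clause (y6) is unit, so y6 = 1.
Case y2 = 1:
The clause (y5) is unit, so y5 = 1.
The clause (y7) is unit, so y7 = 1.
Every clause is now satisfied; y3 is unconstrained.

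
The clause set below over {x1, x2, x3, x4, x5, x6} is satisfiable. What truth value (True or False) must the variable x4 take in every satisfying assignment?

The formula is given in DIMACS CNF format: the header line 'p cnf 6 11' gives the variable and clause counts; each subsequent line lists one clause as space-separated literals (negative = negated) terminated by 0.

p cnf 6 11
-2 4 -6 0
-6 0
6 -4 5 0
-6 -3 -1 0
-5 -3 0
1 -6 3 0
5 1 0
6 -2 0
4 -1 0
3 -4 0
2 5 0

Suppose x4 = True.
From the singleton clause (¬x6), x6 = False.
From the singleton clause (x5), x5 = True.
From the singleton clause (¬x3), x3 = False.
That conflicts with the unit clause (x3).
So every satisfying assignment has x4 = False.

False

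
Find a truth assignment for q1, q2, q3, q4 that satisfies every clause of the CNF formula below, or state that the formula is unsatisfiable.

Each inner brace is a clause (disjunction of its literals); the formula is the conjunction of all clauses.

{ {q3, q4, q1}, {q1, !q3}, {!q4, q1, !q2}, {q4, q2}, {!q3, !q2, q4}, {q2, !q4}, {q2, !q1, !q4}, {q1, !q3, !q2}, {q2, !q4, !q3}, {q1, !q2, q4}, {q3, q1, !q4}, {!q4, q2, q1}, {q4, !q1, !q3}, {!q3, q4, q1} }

q1: true; q2: true; q3: false; q4: true

Branch on q1: set q1 = true.
Branch on q4: set q4 = true.
From the singleton clause (q2), q2 = true.
Every clause is now satisfied; q3 is unconstrained.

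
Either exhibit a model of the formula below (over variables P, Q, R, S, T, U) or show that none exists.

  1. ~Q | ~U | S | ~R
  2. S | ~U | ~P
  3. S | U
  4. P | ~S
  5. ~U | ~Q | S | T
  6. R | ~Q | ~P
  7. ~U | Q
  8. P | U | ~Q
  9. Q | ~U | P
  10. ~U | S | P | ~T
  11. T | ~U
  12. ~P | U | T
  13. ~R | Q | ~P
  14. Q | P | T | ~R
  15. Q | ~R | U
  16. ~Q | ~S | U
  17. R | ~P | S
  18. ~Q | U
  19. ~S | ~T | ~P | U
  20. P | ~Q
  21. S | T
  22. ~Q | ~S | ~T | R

P: 1,  Q: 1,  R: 1,  S: 1,  T: 1,  U: 1

Suppose S = 1.
(P) alone gives P = 1.
Suppose R = 1.
(Q) alone gives Q = 1.
(U) alone gives U = 1.
(T) alone gives T = 1.
This assignment satisfies each clause.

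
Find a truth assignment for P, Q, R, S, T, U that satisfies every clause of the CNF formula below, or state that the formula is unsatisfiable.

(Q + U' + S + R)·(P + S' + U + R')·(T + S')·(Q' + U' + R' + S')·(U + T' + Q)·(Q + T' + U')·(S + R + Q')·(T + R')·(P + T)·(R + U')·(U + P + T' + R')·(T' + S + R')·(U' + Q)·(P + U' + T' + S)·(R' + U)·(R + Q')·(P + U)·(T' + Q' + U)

Suppose T = 0.
From the singleton clause (S'), S = 0.
From the singleton clause (R'), R = 0.
From the singleton clause (Q'), Q = 0.
From the singleton clause (U'), U = 0.
From the singleton clause (P), P = 1.
All clauses are satisfied.

P ↦ 1; Q ↦ 0; R ↦ 0; S ↦ 0; T ↦ 0; U ↦ 0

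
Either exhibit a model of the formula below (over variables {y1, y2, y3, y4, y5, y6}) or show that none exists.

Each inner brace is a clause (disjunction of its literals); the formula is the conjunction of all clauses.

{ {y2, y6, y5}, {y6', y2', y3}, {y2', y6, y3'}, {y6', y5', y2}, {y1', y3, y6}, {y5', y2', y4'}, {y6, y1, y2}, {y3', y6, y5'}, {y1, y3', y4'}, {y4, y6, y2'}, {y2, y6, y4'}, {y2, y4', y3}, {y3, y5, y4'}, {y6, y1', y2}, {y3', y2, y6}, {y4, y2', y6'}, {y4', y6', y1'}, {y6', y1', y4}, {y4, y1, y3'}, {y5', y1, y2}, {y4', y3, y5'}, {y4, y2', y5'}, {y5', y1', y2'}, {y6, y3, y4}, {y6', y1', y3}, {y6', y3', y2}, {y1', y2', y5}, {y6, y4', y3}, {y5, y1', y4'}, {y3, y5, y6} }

y1: 0; y2: 0; y3: 0; y4: 0; y5: 0; y6: 1

Suppose y2 = 0.
Suppose y6 = 1.
(y5') alone gives y5 = 0.
(y3') alone gives y3 = 0.
(y4') alone gives y4 = 0.
(y1') alone gives y1 = 0.
All clauses are satisfied.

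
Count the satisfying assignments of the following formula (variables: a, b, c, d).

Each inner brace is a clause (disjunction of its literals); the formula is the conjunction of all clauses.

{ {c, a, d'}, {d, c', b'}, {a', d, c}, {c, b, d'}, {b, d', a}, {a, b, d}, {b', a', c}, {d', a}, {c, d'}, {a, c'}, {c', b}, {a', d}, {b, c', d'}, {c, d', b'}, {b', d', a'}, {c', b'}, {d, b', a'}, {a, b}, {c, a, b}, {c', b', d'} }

There are 2^4 = 16 truth assignments over (a, b, c, d).
Check each against the 20 clauses (columns in the order a, b, c, d):
  F F F F  ✗ fails (a + b + d)
  F F F T  ✗ fails (c + a + d')
  F F T F  ✗ fails (a + b + d)
  F F T T  ✗ fails (b + d' + a)
  F T F F  ✓ satisfies all
  F T F T  ✗ fails (c + a + d')
  F T T F  ✗ fails (d + c' + b')
  F T T T  ✗ fails (d' + a)
  T F F F  ✗ fails (a' + d + c)
  T F F T  ✗ fails (c + b + d')
  T F T F  ✗ fails (c' + b)
  T F T T  ✗ fails (c' + b)
  T T F F  ✗ fails (a' + d + c)
  T T F T  ✗ fails (b' + a' + c)
  T T T F  ✗ fails (d + c' + b')
  T T T T  ✗ fails (b' + d' + a')
1 of the 16 rows is a model.

1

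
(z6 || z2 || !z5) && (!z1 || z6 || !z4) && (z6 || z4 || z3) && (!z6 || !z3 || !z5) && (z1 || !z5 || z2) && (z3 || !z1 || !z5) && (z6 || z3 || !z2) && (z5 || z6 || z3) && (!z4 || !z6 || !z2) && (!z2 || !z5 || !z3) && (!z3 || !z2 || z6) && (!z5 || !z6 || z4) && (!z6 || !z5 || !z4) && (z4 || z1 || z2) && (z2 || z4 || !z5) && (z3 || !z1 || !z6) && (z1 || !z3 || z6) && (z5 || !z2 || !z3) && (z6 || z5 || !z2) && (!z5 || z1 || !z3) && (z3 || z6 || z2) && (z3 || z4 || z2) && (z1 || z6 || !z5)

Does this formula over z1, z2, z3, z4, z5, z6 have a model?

Yes

Suppose z6 = true.
Suppose z3 = true.
(!z5) alone gives z5 = false.
(!z2) alone gives z2 = false.
Suppose z4 = true.
Every clause is now satisfied; z1 is unconstrained.
A satisfying assignment: z1: false; z2: false; z3: true; z4: true; z5: false; z6: true.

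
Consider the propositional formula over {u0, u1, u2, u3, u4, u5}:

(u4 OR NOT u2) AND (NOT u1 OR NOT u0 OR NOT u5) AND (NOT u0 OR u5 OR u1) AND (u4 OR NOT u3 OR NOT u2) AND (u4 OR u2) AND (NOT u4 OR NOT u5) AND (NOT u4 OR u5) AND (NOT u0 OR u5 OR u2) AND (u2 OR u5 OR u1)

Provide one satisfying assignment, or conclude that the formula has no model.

Suppose u4 = true.
From the singleton clause (NOT u5), u5 = false.
Now (u5) is unsatisfied and unit — conflict.
So u4 must be the other value — set u4 = false.
From the singleton clause (NOT u2), u2 = false.
Now (u2) is unsatisfied and unit — conflict.
Either choice for u4 ends in contradiction.

UNSATISFIABLE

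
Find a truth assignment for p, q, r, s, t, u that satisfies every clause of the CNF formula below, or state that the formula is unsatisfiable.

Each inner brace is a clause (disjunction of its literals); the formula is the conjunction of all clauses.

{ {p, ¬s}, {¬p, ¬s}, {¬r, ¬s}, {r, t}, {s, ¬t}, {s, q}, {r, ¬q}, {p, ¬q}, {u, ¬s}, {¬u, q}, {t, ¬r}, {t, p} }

Case p = True:
From the singleton clause (¬s), s = False.
From the singleton clause (¬t), t = False.
From the singleton clause (r), r = True.
But (¬r) is also a unit clause — contradiction.
Backtrack on p: now try p = False.
From the singleton clause (¬s), s = False.
From the singleton clause (¬t), t = False.
But (t) is also a unit clause — contradiction.
Both values of p lead to a conflict.

UNSATISFIABLE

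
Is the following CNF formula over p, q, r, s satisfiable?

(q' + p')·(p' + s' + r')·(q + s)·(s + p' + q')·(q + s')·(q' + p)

Branch on q: set q = 0.
The clause (s) is unit, so s = 1.
But (s') is also a unit clause — contradiction.
Undo q and try q = 1.
The clause (p') is unit, so p = 0.
But (p) is also a unit clause — contradiction.
Either choice for q ends in contradiction.
No assignment satisfies every clause.

No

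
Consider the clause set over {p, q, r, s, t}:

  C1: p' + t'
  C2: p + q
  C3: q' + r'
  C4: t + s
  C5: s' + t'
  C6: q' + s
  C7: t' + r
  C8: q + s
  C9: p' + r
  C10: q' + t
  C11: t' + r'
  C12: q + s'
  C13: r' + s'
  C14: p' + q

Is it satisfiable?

Suppose p = 0.
Unit clause (q) forces q = 1.
Unit clause (r') forces r = 0.
Unit clause (s) forces s = 1.
Unit clause (t') forces t = 0.
That conflicts with the unit clause (t).
Backtrack on p: now try p = 1.
Unit clause (t') forces t = 0.
Unit clause (s) forces s = 1.
Unit clause (r) forces r = 1.
That conflicts with the unit clause (r').
Neither p = 1 nor p = 0 works.
No assignment satisfies every clause.

Unsatisfiable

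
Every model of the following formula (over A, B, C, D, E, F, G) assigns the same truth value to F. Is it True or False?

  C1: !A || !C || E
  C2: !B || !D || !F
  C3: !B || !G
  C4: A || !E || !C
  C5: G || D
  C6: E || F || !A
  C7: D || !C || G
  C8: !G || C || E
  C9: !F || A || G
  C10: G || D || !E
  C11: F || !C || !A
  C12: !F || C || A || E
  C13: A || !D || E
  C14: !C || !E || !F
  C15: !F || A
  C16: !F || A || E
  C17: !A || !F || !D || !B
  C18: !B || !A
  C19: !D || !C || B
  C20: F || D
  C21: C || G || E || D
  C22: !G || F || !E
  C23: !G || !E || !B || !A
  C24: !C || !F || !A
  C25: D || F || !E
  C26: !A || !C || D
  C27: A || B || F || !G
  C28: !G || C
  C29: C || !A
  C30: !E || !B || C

False

Suppose F = true.
From the singleton clause (A), A = true.
From the singleton clause (!B), B = false.
From the singleton clause (!C), C = false.
But (C) is also a unit clause — contradiction.
So every satisfying assignment has F = False.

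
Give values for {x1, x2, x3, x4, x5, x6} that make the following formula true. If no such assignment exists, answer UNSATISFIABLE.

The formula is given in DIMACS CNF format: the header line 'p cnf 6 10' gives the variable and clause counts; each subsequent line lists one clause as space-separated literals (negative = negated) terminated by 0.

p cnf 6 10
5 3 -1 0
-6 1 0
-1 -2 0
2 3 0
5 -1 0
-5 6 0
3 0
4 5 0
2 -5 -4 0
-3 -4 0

x1=True; x2=False; x3=True; x4=False; x5=True; x6=True

The clause (x3) is unit, so x3 = True.
The clause (¬x4) is unit, so x4 = False.
The clause (x5) is unit, so x5 = True.
The clause (x6) is unit, so x6 = True.
The clause (x1) is unit, so x1 = True.
The clause (¬x2) is unit, so x2 = False.
All clauses are satisfied.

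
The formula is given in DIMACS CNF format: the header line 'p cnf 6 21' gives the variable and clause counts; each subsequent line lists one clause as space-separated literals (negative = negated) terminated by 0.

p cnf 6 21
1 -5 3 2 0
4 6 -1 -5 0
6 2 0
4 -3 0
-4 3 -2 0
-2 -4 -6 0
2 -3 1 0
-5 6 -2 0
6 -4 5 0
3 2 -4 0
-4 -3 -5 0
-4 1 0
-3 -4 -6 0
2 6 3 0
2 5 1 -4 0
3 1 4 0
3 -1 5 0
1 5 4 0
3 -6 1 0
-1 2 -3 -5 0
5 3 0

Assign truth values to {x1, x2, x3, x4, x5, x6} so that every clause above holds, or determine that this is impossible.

x1 ↦ True,  x2 ↦ True,  x3 ↦ False,  x4 ↦ False,  x5 ↦ True,  x6 ↦ True

Case x6 = True:
Case x4 = False:
Unit clause (¬x3) forces x3 = False.
Unit clause (x1) forces x1 = True.
Unit clause (x5) forces x5 = True.
Every clause is now satisfied; x2 is unconstrained.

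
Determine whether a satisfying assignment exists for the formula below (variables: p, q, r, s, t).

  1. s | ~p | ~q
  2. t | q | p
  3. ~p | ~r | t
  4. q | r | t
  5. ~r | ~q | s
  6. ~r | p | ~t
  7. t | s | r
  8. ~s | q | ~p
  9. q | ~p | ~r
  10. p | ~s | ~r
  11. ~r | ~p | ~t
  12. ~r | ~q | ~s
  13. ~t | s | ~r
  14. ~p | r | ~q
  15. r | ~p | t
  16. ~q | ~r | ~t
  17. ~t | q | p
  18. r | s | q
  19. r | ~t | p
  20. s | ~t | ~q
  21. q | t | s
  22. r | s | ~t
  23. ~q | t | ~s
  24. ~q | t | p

No, unsatisfiable

Try s = 1.
Try q = 1.
From the singleton clause (~r), r = 0.
From the singleton clause (~p), p = 0.
From the singleton clause (~t), t = 0.
That conflicts with the unit clause (t).
So q must be the other value — set q = 0.
From the singleton clause (~p), p = 0.
From the singleton clause (t), t = 1.
That conflicts with the unit clause (~t).
Both values of q lead to a conflict.
So s must be the other value — set s = 0.
Try p = 0.
Try t = 1.
From the singleton clause (~r), r = 0.
That conflicts with the unit clause (r).
So t must be the other value — set t = 0.
From the singleton clause (q), q = 1.
That conflicts with the unit clause (~q).
Both values of t lead to a conflict.
So p must be the other value — set p = 1.
From the singleton clause (~q), q = 0.
From the singleton clause (~r), r = 0.
That conflicts with the unit clause (r).
Both values of p lead to a conflict.
Both values of s lead to a conflict.
No assignment satisfies every clause.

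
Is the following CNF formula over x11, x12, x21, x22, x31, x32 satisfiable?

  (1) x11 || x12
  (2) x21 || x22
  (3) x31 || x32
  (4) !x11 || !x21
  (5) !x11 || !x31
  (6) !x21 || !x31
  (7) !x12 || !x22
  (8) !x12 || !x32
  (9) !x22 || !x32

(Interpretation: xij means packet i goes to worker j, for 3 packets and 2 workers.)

Unsatisfiable

Suppose x11 = true.
From the singleton clause (!x21), x21 = false.
From the singleton clause (x22), x22 = true.
From the singleton clause (!x31), x31 = false.
From the singleton clause (x32), x32 = true.
Now (!x32) is unsatisfied and unit — conflict.
That branch fails; take x11 = false instead.
From the singleton clause (x12), x12 = true.
From the singleton clause (!x22), x22 = false.
From the singleton clause (x21), x21 = true.
From the singleton clause (!x31), x31 = false.
From the singleton clause (x32), x32 = true.
Now (!x32) is unsatisfied and unit — conflict.
Either choice for x11 ends in contradiction.
No assignment satisfies every clause.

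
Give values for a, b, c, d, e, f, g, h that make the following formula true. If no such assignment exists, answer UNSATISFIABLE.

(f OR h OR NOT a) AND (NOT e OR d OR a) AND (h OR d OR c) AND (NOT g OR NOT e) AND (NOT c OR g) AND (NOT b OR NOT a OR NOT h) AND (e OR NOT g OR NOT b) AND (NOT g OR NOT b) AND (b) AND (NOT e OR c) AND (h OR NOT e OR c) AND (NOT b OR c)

The clause (b) is unit, so b = true.
The clause (NOT g) is unit, so g = false.
The clause (NOT c) is unit, so c = false.
But (c) is also a unit clause — contradiction.

UNSATISFIABLE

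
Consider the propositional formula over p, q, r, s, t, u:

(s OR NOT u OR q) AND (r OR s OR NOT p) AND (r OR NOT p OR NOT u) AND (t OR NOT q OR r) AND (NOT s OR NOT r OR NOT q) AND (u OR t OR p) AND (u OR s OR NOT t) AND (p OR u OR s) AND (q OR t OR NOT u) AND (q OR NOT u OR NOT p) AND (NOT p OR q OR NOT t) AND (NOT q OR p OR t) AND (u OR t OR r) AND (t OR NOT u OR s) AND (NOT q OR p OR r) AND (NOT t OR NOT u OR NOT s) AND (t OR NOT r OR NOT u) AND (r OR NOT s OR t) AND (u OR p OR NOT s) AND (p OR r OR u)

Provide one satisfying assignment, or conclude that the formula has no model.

Suppose s = true.
Suppose r = true.
Unit clause (NOT q) forces q = false.
Suppose t = false.
Unit clause (NOT u) forces u = false.
Unit clause (p) forces p = true.
This assignment satisfies each clause.

p=true,  q=false,  r=true,  s=true,  t=false,  u=false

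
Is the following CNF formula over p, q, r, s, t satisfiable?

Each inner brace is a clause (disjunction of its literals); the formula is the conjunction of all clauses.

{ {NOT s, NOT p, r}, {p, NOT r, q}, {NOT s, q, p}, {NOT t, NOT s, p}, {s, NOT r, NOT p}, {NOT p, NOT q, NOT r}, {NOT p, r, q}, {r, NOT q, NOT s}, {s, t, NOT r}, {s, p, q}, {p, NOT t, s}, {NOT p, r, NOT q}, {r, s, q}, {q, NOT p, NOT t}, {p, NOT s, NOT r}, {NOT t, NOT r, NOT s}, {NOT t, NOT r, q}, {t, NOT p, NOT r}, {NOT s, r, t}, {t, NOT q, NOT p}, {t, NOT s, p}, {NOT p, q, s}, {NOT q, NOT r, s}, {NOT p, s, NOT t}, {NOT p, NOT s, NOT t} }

Try s = false.
Try r = false.
From the singleton clause (q), q = true.
From the singleton clause (NOT p), p = false.
From the singleton clause (NOT t), t = false.
Every clause now holds.
A satisfying assignment: p ↦ false,  q ↦ true,  r ↦ false,  s ↦ false,  t ↦ false.

Yes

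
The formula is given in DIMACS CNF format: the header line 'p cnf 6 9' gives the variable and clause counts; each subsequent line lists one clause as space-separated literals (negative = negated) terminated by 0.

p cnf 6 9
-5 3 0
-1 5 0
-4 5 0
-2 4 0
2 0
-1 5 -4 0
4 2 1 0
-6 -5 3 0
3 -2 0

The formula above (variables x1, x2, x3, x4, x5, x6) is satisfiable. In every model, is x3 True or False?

True

Suppose x3 = False.
The clause (¬x5) is unit, so x5 = False.
The clause (¬x1) is unit, so x1 = False.
The clause (¬x4) is unit, so x4 = False.
The clause (¬x2) is unit, so x2 = False.
That conflicts with the unit clause (x2).
So every satisfying assignment has x3 = True.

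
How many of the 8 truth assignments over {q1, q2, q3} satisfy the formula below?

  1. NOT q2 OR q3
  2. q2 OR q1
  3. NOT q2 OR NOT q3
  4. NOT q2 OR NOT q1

There are 2^3 = 8 truth assignments over (q1, q2, q3).
Check each against the 4 clauses (columns in the order q1, q2, q3):
  F F F  ✗ fails (q2 OR q1)
  F F T  ✗ fails (q2 OR q1)
  F T F  ✗ fails (NOT q2 OR q3)
  F T T  ✗ fails (NOT q2 OR NOT q3)
  T F F  ✓ satisfies all
  T F T  ✓ satisfies all
  T T F  ✗ fails (NOT q2 OR q3)
  T T T  ✗ fails (NOT q2 OR NOT q3)
2 of the 8 rows are models.

2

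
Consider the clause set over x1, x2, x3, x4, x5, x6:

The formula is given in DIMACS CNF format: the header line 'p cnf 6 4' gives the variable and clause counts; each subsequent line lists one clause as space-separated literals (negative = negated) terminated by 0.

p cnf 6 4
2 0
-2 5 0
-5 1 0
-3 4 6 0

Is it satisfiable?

The clause (x2) is unit, so x2 = True.
The clause (x5) is unit, so x5 = True.
The clause (x1) is unit, so x1 = True.
Suppose x3 = False.
Every clause is now satisfied; x4, x6 are unconstrained.
A satisfying assignment: x1 ↦ True, x2 ↦ True, x3 ↦ False, x4 ↦ True, x5 ↦ True, x6 ↦ True.

Yes, satisfiable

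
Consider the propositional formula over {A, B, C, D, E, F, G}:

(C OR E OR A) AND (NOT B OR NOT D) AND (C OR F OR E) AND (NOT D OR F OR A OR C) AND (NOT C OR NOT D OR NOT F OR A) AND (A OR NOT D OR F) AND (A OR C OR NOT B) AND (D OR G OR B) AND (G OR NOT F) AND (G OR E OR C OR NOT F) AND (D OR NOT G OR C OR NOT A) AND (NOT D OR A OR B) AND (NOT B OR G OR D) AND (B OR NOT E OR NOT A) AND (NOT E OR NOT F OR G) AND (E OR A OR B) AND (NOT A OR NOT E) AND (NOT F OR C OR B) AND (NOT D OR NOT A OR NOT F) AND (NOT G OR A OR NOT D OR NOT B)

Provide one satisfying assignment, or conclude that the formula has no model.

A ↦ false,  B ↦ false,  C ↦ true,  D ↦ false,  E ↦ true,  F ↦ true,  G ↦ true

Branch on B: set B = false.
Branch on D: set D = false.
(G) alone gives G = true.
Branch on C: set C = true.
Branch on E: set E = true.
(NOT A) alone gives A = false.
Every clause is now satisfied; F is unconstrained.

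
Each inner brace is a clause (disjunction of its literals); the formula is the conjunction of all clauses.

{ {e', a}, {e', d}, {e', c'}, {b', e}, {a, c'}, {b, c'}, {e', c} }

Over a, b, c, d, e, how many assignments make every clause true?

There are 2^5 = 32 truth assignments over (a, b, c, d, e).
Split on d. With d = 1, the clauses containing d are satisfied and d' drops from the rest; 2 of the 2^4 = 16 assignments to the other variables satisfy what remains.
With d = 0, by the same count on the reduced clause set, 2 assignments work.
(One model: a=F, b=F, c=F, d=F, e=F.)
Total: 2 + 2 = 4.

4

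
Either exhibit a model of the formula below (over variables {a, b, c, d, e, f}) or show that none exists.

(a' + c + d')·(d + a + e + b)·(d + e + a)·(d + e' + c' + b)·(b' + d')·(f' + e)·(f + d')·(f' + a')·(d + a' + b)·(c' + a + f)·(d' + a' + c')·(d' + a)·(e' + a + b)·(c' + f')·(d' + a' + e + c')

a ↦ 1; b ↦ 1; c ↦ 1; d ↦ 0; e ↦ 0; f ↦ 0

Suppose b = 1.
The clause (d') is unit, so d = 0.
Suppose e = 0.
The clause (a) is unit, so a = 1.
The clause (f') is unit, so f = 0.
Every clause is now satisfied; c is unconstrained.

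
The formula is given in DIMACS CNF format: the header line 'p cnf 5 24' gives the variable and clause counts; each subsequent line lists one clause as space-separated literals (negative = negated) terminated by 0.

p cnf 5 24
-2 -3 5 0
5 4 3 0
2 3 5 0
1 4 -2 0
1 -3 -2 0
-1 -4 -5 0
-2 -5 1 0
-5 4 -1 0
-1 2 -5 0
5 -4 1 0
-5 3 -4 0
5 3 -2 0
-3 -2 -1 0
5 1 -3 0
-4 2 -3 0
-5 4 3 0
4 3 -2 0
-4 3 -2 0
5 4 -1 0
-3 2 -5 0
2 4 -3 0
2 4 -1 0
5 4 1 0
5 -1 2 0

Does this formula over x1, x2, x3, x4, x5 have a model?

Try x2 = False.
Try x3 = True.
From the singleton clause (¬x4), x4 = False.
Now (x4) is unsatisfied and unit — conflict.
So x3 must be the other value — set x3 = False.
From the singleton clause (x5), x5 = True.
From the singleton clause (¬x1), x1 = False.
From the singleton clause (¬x4), x4 = False.
Now (x4) is unsatisfied and unit — conflict.
Neither x3 = True nor x3 = False works.
So x2 must be the other value — set x2 = True.
Try x3 = False.
From the singleton clause (x5), x5 = True.
From the singleton clause (x1), x1 = True.
From the singleton clause (¬x4), x4 = False.
Now (x4) is unsatisfied and unit — conflict.
So x3 must be the other value — set x3 = True.
From the singleton clause (x5), x5 = True.
From the singleton clause (x1), x1 = True.
Now (¬x1) is unsatisfied and unit — conflict.
Neither x3 = True nor x3 = False works.
Neither x2 = True nor x2 = False works.
No assignment satisfies every clause.

No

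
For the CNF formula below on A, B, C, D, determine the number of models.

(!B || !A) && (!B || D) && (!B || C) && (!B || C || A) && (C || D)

There are 2^4 = 16 truth assignments over (A, B, C, D).
Check each against the 5 clauses (columns in the order A, B, C, D):
  F F F F  ✗ fails (C || D)
  F F F T  ✓ satisfies all
  F F T F  ✓ satisfies all
  F F T T  ✓ satisfies all
  F T F F  ✗ fails (!B || D)
  F T F T  ✗ fails (!B || C)
  F T T F  ✗ fails (!B || D)
  F T T T  ✓ satisfies all
  T F F F  ✗ fails (C || D)
  T F F T  ✓ satisfies all
  T F T F  ✓ satisfies all
  T F T T  ✓ satisfies all
  T T F F  ✗ fails (!B || !A)
  T T F T  ✗ fails (!B || !A)
  T T T F  ✗ fails (!B || !A)
  T T T T  ✗ fails (!B || !A)
7 of the 16 rows are models.

7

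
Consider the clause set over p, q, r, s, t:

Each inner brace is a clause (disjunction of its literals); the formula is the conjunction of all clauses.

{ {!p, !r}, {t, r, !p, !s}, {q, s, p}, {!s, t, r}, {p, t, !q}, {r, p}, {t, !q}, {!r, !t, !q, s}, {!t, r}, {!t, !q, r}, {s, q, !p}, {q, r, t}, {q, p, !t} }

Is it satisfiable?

Branch on p: set p = false.
The clause (r) is unit, so r = true.
Branch on q: set q = true.
The clause (t) is unit, so t = true.
The clause (s) is unit, so s = true.
This assignment satisfies each clause.
A satisfying assignment: p: false, q: true, r: true, s: true, t: true.

Yes, satisfiable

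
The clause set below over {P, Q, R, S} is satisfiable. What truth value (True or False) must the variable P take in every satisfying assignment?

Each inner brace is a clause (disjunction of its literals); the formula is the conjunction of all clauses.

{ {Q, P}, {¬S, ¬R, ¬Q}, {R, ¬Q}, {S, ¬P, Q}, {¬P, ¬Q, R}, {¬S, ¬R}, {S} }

Suppose P = False.
Unit clause (Q) forces Q = True.
Unit clause (R) forces R = True.
Unit clause (¬S) forces S = False.
That conflicts with the unit clause (S).
So every satisfying assignment has P = True.

True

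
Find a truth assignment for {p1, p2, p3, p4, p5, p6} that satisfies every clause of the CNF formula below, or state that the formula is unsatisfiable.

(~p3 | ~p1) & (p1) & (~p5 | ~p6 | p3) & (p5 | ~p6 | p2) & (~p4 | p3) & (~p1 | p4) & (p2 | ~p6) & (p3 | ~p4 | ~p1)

The clause (p1) is unit, so p1 = 1.
The clause (~p3) is unit, so p3 = 0.
The clause (~p4) is unit, so p4 = 0.
Now (p4) is unsatisfied and unit — conflict.

UNSATISFIABLE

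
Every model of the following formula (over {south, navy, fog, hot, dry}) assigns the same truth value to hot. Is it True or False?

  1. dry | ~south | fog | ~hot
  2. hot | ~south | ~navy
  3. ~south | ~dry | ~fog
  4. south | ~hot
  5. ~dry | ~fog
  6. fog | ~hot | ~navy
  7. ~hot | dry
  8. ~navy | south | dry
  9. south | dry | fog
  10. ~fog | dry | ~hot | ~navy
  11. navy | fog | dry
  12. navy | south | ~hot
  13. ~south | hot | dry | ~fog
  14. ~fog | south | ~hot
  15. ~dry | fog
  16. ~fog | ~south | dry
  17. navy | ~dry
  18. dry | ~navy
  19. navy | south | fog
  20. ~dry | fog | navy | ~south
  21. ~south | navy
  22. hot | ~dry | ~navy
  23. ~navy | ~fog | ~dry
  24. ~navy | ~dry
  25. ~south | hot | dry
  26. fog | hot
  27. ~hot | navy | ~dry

Suppose hot = 1.
(south) alone gives south = 1.
(dry) alone gives dry = 1.
(~fog) alone gives fog = 0.
That conflicts with the unit clause (fog).
So every satisfying assignment has hot = False.

False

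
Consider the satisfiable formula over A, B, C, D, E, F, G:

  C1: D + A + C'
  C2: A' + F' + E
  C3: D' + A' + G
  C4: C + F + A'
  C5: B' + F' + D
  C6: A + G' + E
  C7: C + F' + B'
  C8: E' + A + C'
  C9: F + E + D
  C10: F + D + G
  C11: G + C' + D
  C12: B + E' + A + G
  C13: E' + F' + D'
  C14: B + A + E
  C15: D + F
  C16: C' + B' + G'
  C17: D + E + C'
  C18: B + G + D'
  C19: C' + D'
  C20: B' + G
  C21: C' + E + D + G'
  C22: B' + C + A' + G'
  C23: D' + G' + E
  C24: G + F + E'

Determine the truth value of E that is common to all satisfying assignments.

Suppose E = 0.
Suppose A = 0.
The clause (G') is unit, so G = 0.
The clause (B) is unit, so B = 1.
That conflicts with the unit clause (B').
That branch fails; take A = 1 instead.
The clause (F') is unit, so F = 0.
The clause (C) is unit, so C = 1.
The clause (D) is unit, so D = 1.
That conflicts with the unit clause (D').
Neither A = 1 nor A = 0 works.
So every satisfying assignment has E = True.

True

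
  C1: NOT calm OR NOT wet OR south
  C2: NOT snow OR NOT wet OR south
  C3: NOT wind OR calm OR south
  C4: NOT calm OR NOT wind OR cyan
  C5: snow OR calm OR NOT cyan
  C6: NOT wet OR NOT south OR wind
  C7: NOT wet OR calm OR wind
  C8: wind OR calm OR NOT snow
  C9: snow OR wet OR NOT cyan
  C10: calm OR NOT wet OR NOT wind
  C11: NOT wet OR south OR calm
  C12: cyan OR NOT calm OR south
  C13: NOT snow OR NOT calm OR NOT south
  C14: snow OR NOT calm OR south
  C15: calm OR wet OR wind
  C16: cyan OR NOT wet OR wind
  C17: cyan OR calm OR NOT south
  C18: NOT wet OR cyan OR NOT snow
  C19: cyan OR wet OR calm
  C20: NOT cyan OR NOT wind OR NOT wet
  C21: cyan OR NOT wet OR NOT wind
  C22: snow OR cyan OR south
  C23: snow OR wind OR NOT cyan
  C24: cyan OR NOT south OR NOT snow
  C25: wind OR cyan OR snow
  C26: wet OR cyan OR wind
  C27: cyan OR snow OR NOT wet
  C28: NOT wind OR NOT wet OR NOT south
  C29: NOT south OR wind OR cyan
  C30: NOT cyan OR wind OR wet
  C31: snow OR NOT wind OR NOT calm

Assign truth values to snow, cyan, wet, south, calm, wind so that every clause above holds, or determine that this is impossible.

snow=true,  cyan=true,  wet=false,  south=true,  calm=false,  wind=true

Suppose calm = false.
Suppose wind = true.
Unit clause (south) forces south = true.
Unit clause (NOT wet) forces wet = false.
Unit clause (cyan) forces cyan = true.
Unit clause (snow) forces snow = true.
Every clause now holds.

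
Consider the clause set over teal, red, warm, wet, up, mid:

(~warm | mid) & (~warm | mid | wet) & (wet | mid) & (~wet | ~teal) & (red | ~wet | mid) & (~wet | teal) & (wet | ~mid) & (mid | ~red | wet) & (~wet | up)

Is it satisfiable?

No

Try warm = 0.
Try wet = 1.
The clause (~teal) is unit, so teal = 0.
Now (teal) is unsatisfied and unit — conflict.
Backtrack on wet: now try wet = 0.
The clause (mid) is unit, so mid = 1.
Now (~mid) is unsatisfied and unit — conflict.
Both values of wet lead to a conflict.
Backtrack on warm: now try warm = 1.
The clause (mid) is unit, so mid = 1.
The clause (wet) is unit, so wet = 1.
The clause (~teal) is unit, so teal = 0.
Now (teal) is unsatisfied and unit — conflict.
Both values of warm lead to a conflict.
No assignment satisfies every clause.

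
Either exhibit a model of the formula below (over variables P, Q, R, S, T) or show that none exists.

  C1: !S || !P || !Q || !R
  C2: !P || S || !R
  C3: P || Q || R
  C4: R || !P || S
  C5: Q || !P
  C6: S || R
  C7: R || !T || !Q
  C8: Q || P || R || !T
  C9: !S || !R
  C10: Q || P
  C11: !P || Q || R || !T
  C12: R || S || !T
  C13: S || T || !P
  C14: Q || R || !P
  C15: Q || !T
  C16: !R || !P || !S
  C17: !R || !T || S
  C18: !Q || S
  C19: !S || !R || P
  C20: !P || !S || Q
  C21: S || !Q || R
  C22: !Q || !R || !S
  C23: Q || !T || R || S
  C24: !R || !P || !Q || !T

Try Q = true.
From the singleton clause (S), S = true.
From the singleton clause (!R), R = false.
From the singleton clause (!T), T = false.
No clause remains; P is free.

P=true; Q=true; R=false; S=true; T=false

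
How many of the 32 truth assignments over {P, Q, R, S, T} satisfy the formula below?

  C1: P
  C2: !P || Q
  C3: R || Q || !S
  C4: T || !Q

4

There are 2^5 = 32 truth assignments over (P, Q, R, S, T).
Split on T. With T = true, the clauses containing T are satisfied and !T drops from the rest; 4 of the 2^4 = 16 assignments to the other variables satisfy what remains.
With T = false, by the same count on the reduced clause set, 0 assignments work.
(One model: P=T, Q=T, R=F, S=F, T=T.)
Total: 4 + 0 = 4.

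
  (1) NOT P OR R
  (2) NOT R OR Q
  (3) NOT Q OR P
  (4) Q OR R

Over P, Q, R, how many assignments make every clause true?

There are 2^3 = 8 truth assignments over (P, Q, R).
Check each against the 4 clauses (columns in the order P, Q, R):
  F F F  ✗ fails (Q OR R)
  F F T  ✗ fails (NOT R OR Q)
  F T F  ✗ fails (NOT Q OR P)
  F T T  ✗ fails (NOT Q OR P)
  T F F  ✗ fails (NOT P OR R)
  T F T  ✗ fails (NOT R OR Q)
  T T F  ✗ fails (NOT P OR R)
  T T T  ✓ satisfies all
1 of the 8 rows is a model.

1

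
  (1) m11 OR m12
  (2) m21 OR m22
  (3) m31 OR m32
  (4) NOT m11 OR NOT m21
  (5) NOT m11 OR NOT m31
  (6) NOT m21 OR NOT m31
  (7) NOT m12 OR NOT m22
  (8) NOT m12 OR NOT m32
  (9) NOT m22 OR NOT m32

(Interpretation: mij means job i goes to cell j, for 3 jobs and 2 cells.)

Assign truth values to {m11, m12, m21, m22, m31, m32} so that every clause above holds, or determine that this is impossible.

Case m11 = true:
(NOT m21) alone gives m21 = false.
(m22) alone gives m22 = true.
(NOT m31) alone gives m31 = false.
(m32) alone gives m32 = true.
Now (NOT m32) is unsatisfied and unit — conflict.
Backtrack on m11: now try m11 = false.
(m12) alone gives m12 = true.
(NOT m22) alone gives m22 = false.
(m21) alone gives m21 = true.
(NOT m31) alone gives m31 = false.
(m32) alone gives m32 = true.
Now (NOT m32) is unsatisfied and unit — conflict.
Either choice for m11 ends in contradiction.

UNSATISFIABLE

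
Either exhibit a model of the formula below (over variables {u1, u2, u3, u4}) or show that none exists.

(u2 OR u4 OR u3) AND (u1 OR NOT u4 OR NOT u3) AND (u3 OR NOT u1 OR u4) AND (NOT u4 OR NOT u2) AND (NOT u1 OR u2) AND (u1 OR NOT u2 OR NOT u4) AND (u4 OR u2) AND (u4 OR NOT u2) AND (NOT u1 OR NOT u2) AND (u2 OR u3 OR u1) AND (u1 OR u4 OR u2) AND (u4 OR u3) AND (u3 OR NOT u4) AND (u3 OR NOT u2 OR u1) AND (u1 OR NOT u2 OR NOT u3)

UNSATISFIABLE

Case u4 = false:
(u2) alone gives u2 = true.
But (NOT u2) is also a unit clause — contradiction.
That branch fails; take u4 = true instead.
(NOT u2) alone gives u2 = false.
(NOT u1) alone gives u1 = false.
(NOT u3) alone gives u3 = false.
But (u3) is also a unit clause — contradiction.
Either choice for u4 ends in contradiction.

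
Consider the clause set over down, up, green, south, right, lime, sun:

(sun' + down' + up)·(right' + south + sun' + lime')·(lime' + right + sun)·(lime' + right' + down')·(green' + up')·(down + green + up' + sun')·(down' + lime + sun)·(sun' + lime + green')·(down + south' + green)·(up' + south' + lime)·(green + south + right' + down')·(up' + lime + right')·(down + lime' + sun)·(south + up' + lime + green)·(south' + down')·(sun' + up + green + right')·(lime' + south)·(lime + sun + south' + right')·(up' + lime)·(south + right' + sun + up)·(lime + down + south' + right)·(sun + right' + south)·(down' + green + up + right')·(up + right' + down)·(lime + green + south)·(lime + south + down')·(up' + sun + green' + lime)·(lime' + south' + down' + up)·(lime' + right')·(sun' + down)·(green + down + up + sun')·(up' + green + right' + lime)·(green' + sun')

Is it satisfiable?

Yes

Branch on green: set green = 1.
(up') alone gives up = 0.
(sun') alone gives sun = 0.
Branch on lime: set lime = 0.
(down') alone gives down = 0.
(right') alone gives right = 0.
(south') alone gives south = 0.
This assignment satisfies each clause.
A satisfying assignment: down=0, up=0, green=1, south=0, right=0, lime=0, sun=0.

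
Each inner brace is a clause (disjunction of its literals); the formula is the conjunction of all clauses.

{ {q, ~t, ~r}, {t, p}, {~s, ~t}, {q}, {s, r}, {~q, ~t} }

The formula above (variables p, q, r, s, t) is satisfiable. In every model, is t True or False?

False

Suppose t = 1.
Unit clause (~s) forces s = 0.
Unit clause (q) forces q = 1.
Now (~q) is unsatisfied and unit — conflict.
So every satisfying assignment has t = False.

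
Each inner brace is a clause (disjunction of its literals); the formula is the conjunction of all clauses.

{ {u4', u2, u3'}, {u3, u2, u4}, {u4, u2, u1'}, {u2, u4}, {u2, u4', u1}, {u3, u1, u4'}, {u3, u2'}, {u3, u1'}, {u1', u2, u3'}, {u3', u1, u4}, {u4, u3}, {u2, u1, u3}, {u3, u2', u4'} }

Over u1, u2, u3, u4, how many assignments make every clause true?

3

There are 2^4 = 16 truth assignments over (u1, u2, u3, u4).
Check each against the 13 clauses (columns in the order u1, u2, u3, u4):
  F F F F  ✗ fails (u3 + u2 + u4)
  F F F T  ✗ fails (u2 + u4' + u1)
  F F T F  ✗ fails (u2 + u4)
  F F T T  ✗ fails (u4' + u2 + u3')
  F T F F  ✗ fails (u3 + u2')
  F T F T  ✗ fails (u3 + u1 + u4')
  F T T F  ✗ fails (u3' + u1 + u4)
  F T T T  ✓ satisfies all
  T F F F  ✗ fails (u3 + u2 + u4)
  T F F T  ✗ fails (u3 + u1')
  T F T F  ✗ fails (u4 + u2 + u1')
  T F T T  ✗ fails (u4' + u2 + u3')
  T T F F  ✗ fails (u3 + u2')
  T T F T  ✗ fails (u3 + u2')
  T T T F  ✓ satisfies all
  T T T T  ✓ satisfies all
3 of the 16 rows are models.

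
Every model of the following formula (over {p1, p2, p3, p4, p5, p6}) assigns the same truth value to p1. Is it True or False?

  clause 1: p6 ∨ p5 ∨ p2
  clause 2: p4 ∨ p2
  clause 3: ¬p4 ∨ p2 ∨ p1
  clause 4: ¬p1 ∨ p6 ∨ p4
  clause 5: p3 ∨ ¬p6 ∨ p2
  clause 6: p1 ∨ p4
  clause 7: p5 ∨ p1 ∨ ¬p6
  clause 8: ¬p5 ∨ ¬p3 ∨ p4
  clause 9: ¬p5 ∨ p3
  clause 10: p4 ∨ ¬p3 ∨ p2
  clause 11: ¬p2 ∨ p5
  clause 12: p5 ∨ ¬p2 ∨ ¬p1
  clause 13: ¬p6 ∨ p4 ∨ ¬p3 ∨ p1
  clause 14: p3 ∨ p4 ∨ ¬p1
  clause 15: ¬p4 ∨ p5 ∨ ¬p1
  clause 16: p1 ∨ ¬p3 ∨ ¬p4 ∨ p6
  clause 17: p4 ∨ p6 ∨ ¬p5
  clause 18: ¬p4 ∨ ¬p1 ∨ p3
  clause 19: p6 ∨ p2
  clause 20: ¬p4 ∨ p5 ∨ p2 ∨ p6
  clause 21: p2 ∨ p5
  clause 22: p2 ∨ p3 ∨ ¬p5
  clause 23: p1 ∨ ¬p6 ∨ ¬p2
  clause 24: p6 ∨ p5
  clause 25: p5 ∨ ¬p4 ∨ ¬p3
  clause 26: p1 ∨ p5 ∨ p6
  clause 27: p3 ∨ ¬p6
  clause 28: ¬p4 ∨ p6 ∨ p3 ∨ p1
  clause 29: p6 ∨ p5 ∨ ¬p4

Suppose p1 = False.
(p4) alone gives p4 = True.
(p2) alone gives p2 = True.
(p5) alone gives p5 = True.
(p3) alone gives p3 = True.
(p6) alone gives p6 = True.
That conflicts with the unit clause (¬p6).
So every satisfying assignment has p1 = True.

True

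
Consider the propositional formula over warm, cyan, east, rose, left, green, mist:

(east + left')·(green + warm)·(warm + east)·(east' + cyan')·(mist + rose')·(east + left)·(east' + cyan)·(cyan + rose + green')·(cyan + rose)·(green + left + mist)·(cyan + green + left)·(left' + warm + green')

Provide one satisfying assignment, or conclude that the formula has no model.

UNSATISFIABLE

Branch on east: set east = 1.
(cyan') alone gives cyan = 0.
But (cyan) is also a unit clause — contradiction.
Backtrack on east: now try east = 0.
(left') alone gives left = 0.
But (left) is also a unit clause — contradiction.
Neither east = 1 nor east = 0 works.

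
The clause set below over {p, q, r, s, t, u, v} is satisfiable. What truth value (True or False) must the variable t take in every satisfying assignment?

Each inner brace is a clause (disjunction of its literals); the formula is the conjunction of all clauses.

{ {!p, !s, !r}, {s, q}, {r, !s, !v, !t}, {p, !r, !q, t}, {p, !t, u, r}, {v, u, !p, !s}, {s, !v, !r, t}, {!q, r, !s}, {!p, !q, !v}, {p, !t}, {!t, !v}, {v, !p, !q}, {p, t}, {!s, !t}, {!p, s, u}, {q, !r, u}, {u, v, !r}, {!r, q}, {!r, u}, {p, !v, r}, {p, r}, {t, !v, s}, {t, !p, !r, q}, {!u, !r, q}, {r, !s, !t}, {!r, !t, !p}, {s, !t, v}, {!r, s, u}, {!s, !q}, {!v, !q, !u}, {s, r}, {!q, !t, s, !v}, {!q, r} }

False

Suppose t = true.
From the singleton clause (p), p = true.
From the singleton clause (!v), v = false.
From the singleton clause (!q), q = false.
From the singleton clause (s), s = true.
But (!s) is also a unit clause — contradiction.
So every satisfying assignment has t = False.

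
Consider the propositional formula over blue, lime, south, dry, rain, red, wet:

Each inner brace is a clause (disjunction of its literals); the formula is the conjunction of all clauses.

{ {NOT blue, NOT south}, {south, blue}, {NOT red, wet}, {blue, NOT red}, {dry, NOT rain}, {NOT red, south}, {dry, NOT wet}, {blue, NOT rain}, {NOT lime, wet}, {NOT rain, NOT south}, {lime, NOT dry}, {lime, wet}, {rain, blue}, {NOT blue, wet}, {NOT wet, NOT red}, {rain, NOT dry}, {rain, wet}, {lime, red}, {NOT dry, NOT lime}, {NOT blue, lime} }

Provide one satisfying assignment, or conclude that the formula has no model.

Case blue = false:
(south) alone gives south = true.
(NOT red) alone gives red = false.
(NOT rain) alone gives rain = false.
That conflicts with the unit clause (rain).
Undo blue and try blue = true.
(NOT south) alone gives south = false.
(NOT red) alone gives red = false.
(wet) alone gives wet = true.
(dry) alone gives dry = true.
(lime) alone gives lime = true.
That conflicts with the unit clause (NOT lime).
Neither blue = true nor blue = false works.

UNSATISFIABLE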